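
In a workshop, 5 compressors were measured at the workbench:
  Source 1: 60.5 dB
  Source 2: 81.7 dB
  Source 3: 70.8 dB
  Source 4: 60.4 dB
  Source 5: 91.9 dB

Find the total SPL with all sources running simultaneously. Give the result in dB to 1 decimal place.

Converting to relative power and adding: 10^(60.5/10) + 10^(81.7/10) + 10^(70.8/10) + 10^(60.4/10) + 10^(91.9/10) = 1.711e+09.
Back to dB: 10·log₁₀ Σ = 92.3 dB.

92.3 dB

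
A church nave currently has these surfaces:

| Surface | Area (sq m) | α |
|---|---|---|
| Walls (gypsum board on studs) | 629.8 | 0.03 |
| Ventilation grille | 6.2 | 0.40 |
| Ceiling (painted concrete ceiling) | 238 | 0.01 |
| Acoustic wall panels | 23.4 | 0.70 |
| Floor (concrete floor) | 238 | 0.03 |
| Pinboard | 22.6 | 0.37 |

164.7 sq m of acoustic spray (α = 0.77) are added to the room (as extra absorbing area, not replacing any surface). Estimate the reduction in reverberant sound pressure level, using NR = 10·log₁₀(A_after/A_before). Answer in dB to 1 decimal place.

5.2 dB

Equivalent absorption area: A_before = 629.8·0.03 + 6.2·0.40 + 238·0.01 + 23.4·0.70 + 238·0.03 + 22.6·0.37 = 55.636 sq m.
Treatment contributes 164.7·0.77 = 126.819 sabins.
A_after = 55.636 + 126.819 = 182.455 sabins.
NR = 10·log₁₀(182.455/55.636) = 5.2 dB.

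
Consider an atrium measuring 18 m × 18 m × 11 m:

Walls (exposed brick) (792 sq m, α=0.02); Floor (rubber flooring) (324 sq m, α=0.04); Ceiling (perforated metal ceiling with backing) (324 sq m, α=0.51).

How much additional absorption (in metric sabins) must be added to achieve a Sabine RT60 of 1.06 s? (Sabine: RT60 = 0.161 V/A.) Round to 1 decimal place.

347.3 sabins

Total absorption A₁ = 792·0.02 + 324·0.04 + 324·0.51
  = 15.840 + 12.960 + 165.240 = 194.040 sq m sabins.
V = 3564 m³. Required absorption A₂ = 0.161 × 3564 / 1.06 = 541.325 sabins.
Additional absorption ΔA = 541.325 − 194.040 = 347.3 sabins.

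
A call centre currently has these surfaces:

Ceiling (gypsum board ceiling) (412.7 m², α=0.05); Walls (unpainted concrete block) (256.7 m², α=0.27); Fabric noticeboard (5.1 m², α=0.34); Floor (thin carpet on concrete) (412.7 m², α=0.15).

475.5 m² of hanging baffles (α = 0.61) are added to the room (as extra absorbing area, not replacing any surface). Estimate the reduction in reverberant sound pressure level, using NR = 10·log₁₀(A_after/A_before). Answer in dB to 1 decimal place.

4.6 dB

Total absorption A_before = 412.7·0.05 + 256.7·0.27 + 5.1·0.34 + 412.7·0.15
  = 20.635 + 69.309 + 1.734 + 61.905 = 153.583 m² sabins.
Added absorption = 475.5 × 0.61 = 290.055 sabins.
A_after = 153.583 + 290.055 = 443.638 sabins.
Reduction = 10 log₁₀(A_after/A_before) = 10 log₁₀(2.8886) = 4.6 dB.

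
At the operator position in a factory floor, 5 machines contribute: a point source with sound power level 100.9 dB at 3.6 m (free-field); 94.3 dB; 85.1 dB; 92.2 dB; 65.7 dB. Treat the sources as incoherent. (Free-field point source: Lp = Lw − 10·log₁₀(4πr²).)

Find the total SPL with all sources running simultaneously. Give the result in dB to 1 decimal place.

96.8 dB

Source at 3.6 m: Lp = 100.9 − 10·log₁₀(4π·3.6²) = 100.9 − 10·log₁₀(162.860) = 78.8 dB.
Converting to relative power and adding: 10^(78.8/10) + 10^(94.3/10) + 10^(85.1/10) + 10^(92.2/10) + 10^(65.7/10) = 4.754e+09.
L_total = 10·log₁₀(4.754e+09) = 96.8 dB.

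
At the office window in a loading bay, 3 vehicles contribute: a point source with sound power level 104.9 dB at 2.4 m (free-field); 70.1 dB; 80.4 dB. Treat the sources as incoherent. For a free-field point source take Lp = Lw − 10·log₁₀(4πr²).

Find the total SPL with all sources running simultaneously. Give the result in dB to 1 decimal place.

87.4 dB

Source at 2.4 m: Lp = 104.9 − 10·log₁₀(4π·2.4²) = 104.9 − 10·log₁₀(72.382) = 86.3 dB.
Σ 10^(Lᵢ/10) = 5.465e+08.
Back to dB: 10·log₁₀ Σ = 87.4 dB.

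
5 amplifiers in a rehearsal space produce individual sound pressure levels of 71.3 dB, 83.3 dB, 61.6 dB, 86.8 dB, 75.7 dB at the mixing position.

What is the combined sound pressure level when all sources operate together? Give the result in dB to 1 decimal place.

Σ 10^(Lᵢ/10) = 7.445e+08.
L_total = 10·log₁₀(7.445e+08) = 88.7 dB.

88.7 dB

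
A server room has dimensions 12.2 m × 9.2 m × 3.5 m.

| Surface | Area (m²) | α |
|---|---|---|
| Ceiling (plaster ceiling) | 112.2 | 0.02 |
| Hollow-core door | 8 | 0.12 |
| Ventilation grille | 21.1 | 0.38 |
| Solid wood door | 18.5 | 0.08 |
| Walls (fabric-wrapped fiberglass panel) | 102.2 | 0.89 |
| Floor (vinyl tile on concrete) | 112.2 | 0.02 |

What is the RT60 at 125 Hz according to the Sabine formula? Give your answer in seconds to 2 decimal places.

0.60 seconds

Total absorption A = 112.2×0.02 + 8×0.12 + 21.1×0.38 + 18.5×0.08 + 102.2×0.89 + 112.2×0.02
  = 2.244 + 0.960 + 8.018 + 1.480 + 90.958 + 2.244 = 105.904 m² sabins.
Volume V = 12.2 × 9.2 × 3.5 = 392.84 m³.
T = 0.161 V/A = 0.161·392.84/105.904 = 0.60 s.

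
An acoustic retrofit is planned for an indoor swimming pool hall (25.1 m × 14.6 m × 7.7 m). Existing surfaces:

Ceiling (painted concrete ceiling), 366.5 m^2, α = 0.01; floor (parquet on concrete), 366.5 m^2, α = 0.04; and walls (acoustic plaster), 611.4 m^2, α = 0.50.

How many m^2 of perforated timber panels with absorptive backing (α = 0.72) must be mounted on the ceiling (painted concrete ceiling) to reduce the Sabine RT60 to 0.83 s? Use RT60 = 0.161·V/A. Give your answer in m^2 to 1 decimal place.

314.5

Equivalent absorption area: A₁ = 366.5*0.01 + 366.5*0.04 + 611.4*0.50 = 324.025 m^2.
V = 2821.742 m³. Target absorption A₂ = 0.161 × 2821.742 / 0.83 = 547.350 sabins.
Absorption to add: 547.350 − 324.025 = 223.325 sabins.
Net gain per m^2: Δα = 0.72 − 0.01 = 0.71.
Panel area = 223.325 / 0.71 = 314.5 m^2.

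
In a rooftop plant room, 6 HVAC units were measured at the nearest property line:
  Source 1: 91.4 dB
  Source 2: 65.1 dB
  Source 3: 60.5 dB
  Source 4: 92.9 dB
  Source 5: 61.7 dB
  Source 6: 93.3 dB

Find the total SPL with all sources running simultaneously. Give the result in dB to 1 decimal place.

97.4 dB

Converting to relative power and adding: 10^(91.4/10) + 10^(65.1/10) + 10^(60.5/10) + 10^(92.9/10) + 10^(61.7/10) + 10^(93.3/10) = 5.474e+09.
Combined level = 10 log₁₀(5.474e+09) = 97.4 dB.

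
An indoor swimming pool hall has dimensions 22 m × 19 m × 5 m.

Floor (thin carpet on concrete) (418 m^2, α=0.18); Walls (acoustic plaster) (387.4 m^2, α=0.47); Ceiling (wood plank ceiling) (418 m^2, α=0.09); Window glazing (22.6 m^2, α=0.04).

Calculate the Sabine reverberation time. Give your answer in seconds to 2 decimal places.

Equivalent absorption area: A = 418×0.18 + 387.4×0.47 + 418×0.09 + 22.6×0.04 = 295.842 m^2.
Room volume: 2090 m³.
T = 0.161 V/A = 0.161·2090/295.842 = 1.14 s.

1.14 s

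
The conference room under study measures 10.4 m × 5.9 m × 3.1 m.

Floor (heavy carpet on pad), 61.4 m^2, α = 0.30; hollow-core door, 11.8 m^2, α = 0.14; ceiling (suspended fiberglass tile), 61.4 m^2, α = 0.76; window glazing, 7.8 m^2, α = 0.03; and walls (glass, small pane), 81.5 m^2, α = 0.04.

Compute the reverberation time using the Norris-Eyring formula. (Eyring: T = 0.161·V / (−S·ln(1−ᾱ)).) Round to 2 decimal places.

S = Σ Sᵢ = 223.9 m^2.
Absorption A = 61.4×0.30 + 11.8×0.14 + 61.4×0.76 + 7.8×0.03 + 81.5×0.04 = 70.230 sabins.
ᾱ = 70.230 / 223.9 = 0.3137.
Eyring denominator: −S ln(1−ᾱ) = 84.285.
V = 10.4 × 5.9 × 3.1 = 190.216 m³.
T = 0.161·V/[−S·ln(1−ᾱ)] = 0.161·190.216/84.285 = 0.36 s.

0.36 seconds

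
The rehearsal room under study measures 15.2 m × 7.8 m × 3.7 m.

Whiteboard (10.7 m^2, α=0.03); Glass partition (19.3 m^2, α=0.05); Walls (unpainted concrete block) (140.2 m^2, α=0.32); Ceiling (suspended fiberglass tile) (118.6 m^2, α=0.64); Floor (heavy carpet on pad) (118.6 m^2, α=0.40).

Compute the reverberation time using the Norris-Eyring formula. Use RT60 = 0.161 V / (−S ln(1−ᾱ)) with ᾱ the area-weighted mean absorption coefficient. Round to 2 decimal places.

S = Σ Sᵢ = 407.4 m^2.
Absorption A = 10.7·0.03 + 19.3·0.05 + 140.2·0.32 + 118.6·0.64 + 118.6·0.40 = 169.494 sabins.
ᾱ = 169.494 / 407.4 = 0.4160.
−S·ln(1−ᾱ) = −407.4 × ln(1 − 0.4160) = 219.122.
V = 15.2 × 7.8 × 3.7 = 438.672 m³.
T = 0.161·V/[−S·ln(1−ᾱ)] = 0.161·438.672/219.122 = 0.32 s.

0.32 s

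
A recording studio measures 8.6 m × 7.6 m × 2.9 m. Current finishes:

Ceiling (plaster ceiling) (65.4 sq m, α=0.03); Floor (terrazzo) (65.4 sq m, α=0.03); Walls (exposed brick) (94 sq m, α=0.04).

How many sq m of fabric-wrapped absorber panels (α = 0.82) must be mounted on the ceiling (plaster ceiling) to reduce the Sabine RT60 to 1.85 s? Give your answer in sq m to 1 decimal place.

A₁ = Σ Sᵢαᵢ = 65.4×0.03 + 65.4×0.03 + 94×0.04 = 7.684 sabins.
Required A₂ = 0.161·189.544/1.85 = 16.495 sabins.
ΔA needed = 16.495 − 7.684 = 8.811 sabins.
Net gain per sq m: Δα = 0.82 − 0.03 = 0.79.
Area = ΔA/Δα = 8.811/0.79 = 11.2 sq m.

11.2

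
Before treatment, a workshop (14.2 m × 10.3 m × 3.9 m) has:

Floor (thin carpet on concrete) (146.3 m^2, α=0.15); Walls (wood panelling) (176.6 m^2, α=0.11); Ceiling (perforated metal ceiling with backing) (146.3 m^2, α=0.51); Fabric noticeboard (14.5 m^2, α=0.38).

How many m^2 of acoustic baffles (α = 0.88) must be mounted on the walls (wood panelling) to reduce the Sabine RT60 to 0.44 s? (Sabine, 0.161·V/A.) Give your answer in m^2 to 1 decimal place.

Total absorption A₁ = 146.3×0.15 + 176.6×0.11 + 146.3×0.51 + 14.5×0.38
  = 21.945 + 19.426 + 74.613 + 5.510 = 121.494 m^2 sabins.
Required A₂ = 0.161·570.414/0.44 = 208.720 sabins.
ΔA needed = 208.720 − 121.494 = 87.226 sabins.
Each m^2 of panel replacing the walls (wood panelling) adds (0.88 − 0.11) = 0.77 sabins.
Area = ΔA/Δα = 87.226/0.77 = 113.3 m^2.

113.3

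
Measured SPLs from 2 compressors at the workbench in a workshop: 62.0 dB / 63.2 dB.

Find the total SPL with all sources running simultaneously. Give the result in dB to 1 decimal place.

65.7 dB

Σ 10^(Lᵢ/10) = 3.674e+06.
Back to dB: 10·log₁₀ Σ = 65.7 dB.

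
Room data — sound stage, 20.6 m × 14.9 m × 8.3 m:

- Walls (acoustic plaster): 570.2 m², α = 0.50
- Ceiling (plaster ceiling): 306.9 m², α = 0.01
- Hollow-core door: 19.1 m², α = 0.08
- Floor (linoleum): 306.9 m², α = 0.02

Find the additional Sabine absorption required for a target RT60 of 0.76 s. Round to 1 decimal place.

Total absorption A₁ = 570.2*0.50 + 306.9*0.01 + 19.1*0.08 + 306.9*0.02
  = 285.100 + 3.069 + 1.528 + 6.138 = 295.835 m² sabins.
V = 2547.602 m³. Required absorption A₂ = 0.161 × 2547.602 / 0.76 = 539.689 sabins.
Shortfall: 539.689 − 295.835 = 243.9 sabins.

243.9 sabins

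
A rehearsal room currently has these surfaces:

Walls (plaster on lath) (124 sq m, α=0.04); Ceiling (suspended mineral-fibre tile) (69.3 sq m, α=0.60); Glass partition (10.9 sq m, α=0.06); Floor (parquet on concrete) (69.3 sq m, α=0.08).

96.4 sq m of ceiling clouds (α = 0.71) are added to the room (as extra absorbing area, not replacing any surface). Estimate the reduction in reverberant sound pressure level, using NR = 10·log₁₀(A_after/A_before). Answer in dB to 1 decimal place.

A_before = Σ Sᵢαᵢ = 124×0.04 + 69.3×0.60 + 10.9×0.06 + 69.3×0.08 = 52.738 sabins.
Added absorption = 96.4 × 0.71 = 68.444 sabins.
A_after = 52.738 + 68.444 = 121.182 sabins.
NR = 10·log₁₀(121.182/52.738) = 3.6 dB.

3.6 dB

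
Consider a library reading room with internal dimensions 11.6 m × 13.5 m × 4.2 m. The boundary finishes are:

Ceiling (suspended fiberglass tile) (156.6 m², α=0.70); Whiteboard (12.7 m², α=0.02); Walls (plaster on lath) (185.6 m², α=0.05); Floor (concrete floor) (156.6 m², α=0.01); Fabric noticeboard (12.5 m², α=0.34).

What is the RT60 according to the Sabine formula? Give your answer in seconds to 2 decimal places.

0.85 seconds

Equivalent absorption area: A = 156.6*0.70 + 12.7*0.02 + 185.6*0.05 + 156.6*0.01 + 12.5*0.34 = 124.970 m².
Volume V = 11.6 × 13.5 × 4.2 = 657.72 m³.
T = 0.161 V/A = 0.161·657.72/124.970 = 0.85 s.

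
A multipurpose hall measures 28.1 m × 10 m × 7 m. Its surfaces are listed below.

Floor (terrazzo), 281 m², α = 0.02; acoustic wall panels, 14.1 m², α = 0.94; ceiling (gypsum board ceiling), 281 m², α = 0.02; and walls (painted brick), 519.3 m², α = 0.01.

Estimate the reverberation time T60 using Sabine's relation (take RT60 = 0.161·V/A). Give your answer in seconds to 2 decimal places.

10.67 seconds

Equivalent absorption area: A = 281·0.02 + 14.1·0.94 + 281·0.02 + 519.3·0.01 = 29.687 m².
Room volume: 1967 m³.
T = 0.161 V/A = 0.161·1967/29.687 = 10.67 s.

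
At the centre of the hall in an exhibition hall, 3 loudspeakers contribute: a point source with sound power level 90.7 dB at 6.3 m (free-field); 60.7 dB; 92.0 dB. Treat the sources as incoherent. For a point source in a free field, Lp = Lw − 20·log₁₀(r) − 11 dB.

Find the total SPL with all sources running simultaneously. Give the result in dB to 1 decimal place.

92.0 dB

Source at 6.3 m: Lp = 90.7 − 20·log₁₀(6.3) − 11 = 63.7 dB.
Converting to relative power and adding: 10^(63.7/10) + 10^(60.7/10) + 10^(92.0/10) = 1.588e+09.
L_total = 10·log₁₀(1.588e+09) = 92.0 dB.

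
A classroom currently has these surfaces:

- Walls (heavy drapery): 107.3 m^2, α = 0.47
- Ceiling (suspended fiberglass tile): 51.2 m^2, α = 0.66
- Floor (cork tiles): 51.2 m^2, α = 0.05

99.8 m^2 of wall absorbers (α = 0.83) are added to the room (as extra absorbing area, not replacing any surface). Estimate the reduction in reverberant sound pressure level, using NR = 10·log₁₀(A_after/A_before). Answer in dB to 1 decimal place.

Summing Sᵢαᵢ: 50.431 + 33.792 + 2.560 → A_before = 86.783 sabins.
Treatment contributes 99.8·0.83 = 82.834 sabins.
New total A_after = 169.617 sabins.
NR = 10·log₁₀(169.617/86.783) = 2.9 dB.

2.9 dB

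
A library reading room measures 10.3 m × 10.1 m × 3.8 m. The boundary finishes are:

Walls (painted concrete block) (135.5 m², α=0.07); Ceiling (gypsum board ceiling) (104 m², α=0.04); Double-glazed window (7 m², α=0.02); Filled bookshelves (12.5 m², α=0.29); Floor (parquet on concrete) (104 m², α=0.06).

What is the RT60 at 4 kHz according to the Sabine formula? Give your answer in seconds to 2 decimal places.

A = Σ Sᵢαᵢ = 135.5*0.07 + 104*0.04 + 7*0.02 + 12.5*0.29 + 104*0.06 = 23.650 sabins.
Room volume: 395.314 m³.
T = 0.161 V/A = 0.161·395.314/23.650 = 2.69 s.

2.69 s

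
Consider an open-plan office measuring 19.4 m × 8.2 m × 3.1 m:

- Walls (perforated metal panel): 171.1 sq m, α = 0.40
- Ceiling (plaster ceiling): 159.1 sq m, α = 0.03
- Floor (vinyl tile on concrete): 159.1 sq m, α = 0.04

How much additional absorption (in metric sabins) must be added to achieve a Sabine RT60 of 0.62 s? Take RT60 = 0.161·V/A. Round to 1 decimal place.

48.5 sabins

A₁ = Σ Sᵢαᵢ = 171.1×0.40 + 159.1×0.03 + 159.1×0.04 = 79.577 sabins.
For T = 0.62 s, need A₂ = 0.161·V/T = 0.161·493.148/0.62 = 128.059 sabins.
Additional absorption ΔA = 128.059 − 79.577 = 48.5 sabins.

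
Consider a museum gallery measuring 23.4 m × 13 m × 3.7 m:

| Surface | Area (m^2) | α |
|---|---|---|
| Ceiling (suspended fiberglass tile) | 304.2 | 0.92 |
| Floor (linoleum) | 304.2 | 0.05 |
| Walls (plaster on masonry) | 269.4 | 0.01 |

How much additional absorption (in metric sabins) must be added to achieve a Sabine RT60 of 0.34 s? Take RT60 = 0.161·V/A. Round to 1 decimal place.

A₁ = Σ Sᵢαᵢ = 304.2·0.92 + 304.2·0.05 + 269.4·0.01 = 297.768 sabins.
For T = 0.34 s, need A₂ = 0.161·V/T = 0.161·1125.54/0.34 = 532.976 sabins.
Additional absorption ΔA = 532.976 − 297.768 = 235.2 sabins.

235.2 sabins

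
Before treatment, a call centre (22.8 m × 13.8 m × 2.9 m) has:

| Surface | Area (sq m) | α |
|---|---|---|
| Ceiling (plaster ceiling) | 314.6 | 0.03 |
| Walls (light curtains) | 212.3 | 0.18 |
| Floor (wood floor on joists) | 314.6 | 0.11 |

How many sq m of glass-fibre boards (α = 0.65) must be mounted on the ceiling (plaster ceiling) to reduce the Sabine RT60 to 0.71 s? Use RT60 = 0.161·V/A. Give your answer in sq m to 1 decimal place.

201.1

Equivalent absorption area: A₁ = 314.6×0.03 + 212.3×0.18 + 314.6×0.11 = 82.258 sq m.
V = 912.456 m³. Target absorption A₂ = 0.161 × 912.456 / 0.71 = 206.909 sabins.
ΔA needed = 206.909 − 82.258 = 124.651 sabins.
Each sq m of panel replacing the ceiling (plaster ceiling) adds (0.65 − 0.03) = 0.62 sabins.
Panel area = 124.651 / 0.62 = 201.1 sq m.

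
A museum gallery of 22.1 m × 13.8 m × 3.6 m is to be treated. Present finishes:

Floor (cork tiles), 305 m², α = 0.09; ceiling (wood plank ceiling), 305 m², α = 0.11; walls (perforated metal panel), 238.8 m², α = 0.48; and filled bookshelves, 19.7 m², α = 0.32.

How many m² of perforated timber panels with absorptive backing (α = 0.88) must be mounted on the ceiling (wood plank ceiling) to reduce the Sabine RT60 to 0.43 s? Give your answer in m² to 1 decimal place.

297.6

Equivalent absorption area: A₁ = 305×0.09 + 305×0.11 + 238.8×0.48 + 19.7×0.32 = 181.928 m².
Required A₂ = 0.161·1097.928/0.43 = 411.085 sabins.
ΔA needed = 411.085 − 181.928 = 229.157 sabins.
Net gain per m²: Δα = 0.88 − 0.11 = 0.77.
Area = ΔA/Δα = 229.157/0.77 = 297.6 m².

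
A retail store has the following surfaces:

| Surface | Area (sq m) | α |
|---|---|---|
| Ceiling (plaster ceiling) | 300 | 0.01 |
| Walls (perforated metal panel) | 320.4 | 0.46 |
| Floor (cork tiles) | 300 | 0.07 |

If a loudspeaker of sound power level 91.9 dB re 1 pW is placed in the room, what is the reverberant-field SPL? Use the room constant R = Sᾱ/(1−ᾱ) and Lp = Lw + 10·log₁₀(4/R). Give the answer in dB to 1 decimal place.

74.7 dB

Σ(Sᵢαᵢ) = 300·0.01 + 320.4·0.46 + 300·0.07 = 171.384; total area S = 920.4 sq m.
ᾱ = 171.384/920.4 = 0.1862; R = Sᾱ/(1−ᾱ) = 171.384/(1−0.1862) = 210.597 sq m.
Lp = 91.9 + 10·log₁₀(4/210.597) = 91.9 + (-17.21) = 74.7 dB.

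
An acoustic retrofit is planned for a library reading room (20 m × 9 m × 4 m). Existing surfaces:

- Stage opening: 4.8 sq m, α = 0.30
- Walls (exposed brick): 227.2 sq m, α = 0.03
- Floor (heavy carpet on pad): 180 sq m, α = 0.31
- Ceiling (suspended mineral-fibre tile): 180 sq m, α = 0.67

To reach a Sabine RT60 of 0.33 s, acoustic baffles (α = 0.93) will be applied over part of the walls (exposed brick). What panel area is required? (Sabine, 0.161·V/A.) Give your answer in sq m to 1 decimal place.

185.1

A₁ = Σ Sᵢαᵢ = 4.8·0.30 + 227.2·0.03 + 180·0.31 + 180·0.67 = 184.656 sabins.
V = 720 m³. Target absorption A₂ = 0.161 × 720 / 0.33 = 351.273 sabins.
Absorption to add: 351.273 − 184.656 = 166.617 sabins.
Each sq m of panel replacing the walls (exposed brick) adds (0.93 − 0.03) = 0.90 sabins.
Panel area = 166.617 / 0.90 = 185.1 sq m.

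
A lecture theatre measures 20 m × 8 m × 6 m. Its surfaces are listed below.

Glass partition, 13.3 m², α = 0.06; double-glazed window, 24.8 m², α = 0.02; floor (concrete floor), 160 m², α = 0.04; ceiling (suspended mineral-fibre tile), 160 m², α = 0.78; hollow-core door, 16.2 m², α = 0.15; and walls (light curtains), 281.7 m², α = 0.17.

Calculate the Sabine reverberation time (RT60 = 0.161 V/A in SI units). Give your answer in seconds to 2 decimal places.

Total absorption A = 13.3*0.06 + 24.8*0.02 + 160*0.04 + 160*0.78 + 16.2*0.15 + 281.7*0.17
  = 0.798 + 0.496 + 6.400 + 124.800 + 2.430 + 47.889 = 182.813 m² sabins.
Room volume: 960 m³.
RT60 = 0.161 · V / A = 0.161 × 960 / 182.813 = 0.85 s.

0.85 sec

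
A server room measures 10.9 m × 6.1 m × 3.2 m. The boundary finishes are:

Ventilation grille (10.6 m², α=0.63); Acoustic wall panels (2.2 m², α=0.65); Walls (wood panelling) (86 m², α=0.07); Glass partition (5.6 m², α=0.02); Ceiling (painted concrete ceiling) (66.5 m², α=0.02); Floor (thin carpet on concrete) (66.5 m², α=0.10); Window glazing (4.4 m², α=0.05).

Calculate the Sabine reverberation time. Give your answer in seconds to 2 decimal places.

1.53 seconds

Equivalent absorption area: A = 10.6×0.63 + 2.2×0.65 + 86×0.07 + 5.6×0.02 + 66.5×0.02 + 66.5×0.10 + 4.4×0.05 = 22.440 m².
Room volume: 212.768 m³.
RT60 = 0.161 · V / A = 0.161 × 212.768 / 22.440 = 1.53 s.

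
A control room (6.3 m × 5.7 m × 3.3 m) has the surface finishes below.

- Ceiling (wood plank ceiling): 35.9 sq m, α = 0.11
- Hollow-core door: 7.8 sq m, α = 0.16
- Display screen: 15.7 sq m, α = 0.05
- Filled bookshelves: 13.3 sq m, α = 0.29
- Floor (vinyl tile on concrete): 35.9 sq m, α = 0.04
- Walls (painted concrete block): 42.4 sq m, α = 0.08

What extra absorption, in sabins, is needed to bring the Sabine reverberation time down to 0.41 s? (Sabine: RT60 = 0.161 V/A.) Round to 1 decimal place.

31.9 sabins

Total absorption A₁ = 35.9×0.11 + 7.8×0.16 + 15.7×0.05 + 13.3×0.29 + 35.9×0.04 + 42.4×0.08
  = 3.949 + 1.248 + 0.785 + 3.857 + 1.436 + 3.392 = 14.667 sq m sabins.
For T = 0.41 s, need A₂ = 0.161·V/T = 0.161·118.503/0.41 = 46.534 sabins.
Shortfall: 46.534 − 14.667 = 31.9 sabins.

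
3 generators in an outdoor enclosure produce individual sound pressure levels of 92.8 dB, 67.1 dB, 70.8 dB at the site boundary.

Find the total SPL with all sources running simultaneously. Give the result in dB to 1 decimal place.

Converting to relative power and adding: 10^(92.8/10) + 10^(67.1/10) + 10^(70.8/10) = 1.923e+09.
Back to dB: 10·log₁₀ Σ = 92.8 dB.

92.8 dB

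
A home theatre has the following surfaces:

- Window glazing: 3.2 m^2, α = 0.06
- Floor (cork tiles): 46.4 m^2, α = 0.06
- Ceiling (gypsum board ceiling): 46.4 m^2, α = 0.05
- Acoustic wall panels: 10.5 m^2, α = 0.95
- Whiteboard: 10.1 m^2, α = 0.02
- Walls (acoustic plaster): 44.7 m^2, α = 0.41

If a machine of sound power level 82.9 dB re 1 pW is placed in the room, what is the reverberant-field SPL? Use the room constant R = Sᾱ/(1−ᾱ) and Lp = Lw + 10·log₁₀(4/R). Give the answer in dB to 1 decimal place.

72.6 dB

Σ(Sᵢαᵢ) = 3.2×0.06 + 46.4×0.06 + 46.4×0.05 + 10.5×0.95 + 10.1×0.02 + 44.7×0.41 = 33.800; total area S = 161.3 m^2.
ᾱ = 0.2095, so room constant R = A/(1−ᾱ) = 42.758 m^2.
Lp = Lw + 10 log₁₀(4/R) = 82.9 -10.29 = 72.6 dB.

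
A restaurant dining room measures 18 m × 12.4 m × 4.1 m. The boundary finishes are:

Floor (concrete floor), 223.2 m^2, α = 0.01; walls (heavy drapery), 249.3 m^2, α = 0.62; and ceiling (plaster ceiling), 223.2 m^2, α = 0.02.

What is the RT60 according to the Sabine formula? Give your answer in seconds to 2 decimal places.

0.91 s

A = Σ Sᵢαᵢ = 223.2·0.01 + 249.3·0.62 + 223.2·0.02 = 161.262 sabins.
Room volume: 915.12 m³.
T = 0.161 V/A = 0.161·915.12/161.262 = 0.91 s.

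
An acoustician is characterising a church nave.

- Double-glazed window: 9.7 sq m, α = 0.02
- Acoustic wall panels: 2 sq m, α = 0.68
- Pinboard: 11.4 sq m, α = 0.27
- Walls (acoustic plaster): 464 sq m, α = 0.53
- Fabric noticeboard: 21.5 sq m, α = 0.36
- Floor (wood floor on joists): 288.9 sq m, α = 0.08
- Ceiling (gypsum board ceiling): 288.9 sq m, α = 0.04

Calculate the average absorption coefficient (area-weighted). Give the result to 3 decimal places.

S = Σ Sᵢ = 9.7 + 2 + 11.4 + 464 + 21.5 + 288.9 + 288.9 = 1086.4 sq m.
A = 9.7×0.02 + 2×0.68 + 11.4×0.27 + 464×0.53 + 21.5×0.36 + 288.9×0.08 + 288.9×0.04 = 292.960 sabins.
ᾱ = A/S = 0.270.

0.270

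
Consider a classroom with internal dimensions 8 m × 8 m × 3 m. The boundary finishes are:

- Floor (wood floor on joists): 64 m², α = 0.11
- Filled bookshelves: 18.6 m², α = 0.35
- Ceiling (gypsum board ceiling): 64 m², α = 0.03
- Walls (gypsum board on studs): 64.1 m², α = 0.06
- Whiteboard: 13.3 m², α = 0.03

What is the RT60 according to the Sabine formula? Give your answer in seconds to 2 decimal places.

Summing Sᵢαᵢ: 7.040 + 6.510 + 1.920 + 3.846 + 0.399 → A = 19.715 sabins.
Volume V = 8 × 8 × 3 = 192 m³.
T = 0.161 V/A = 0.161·192/19.715 = 1.57 s.

1.57 sec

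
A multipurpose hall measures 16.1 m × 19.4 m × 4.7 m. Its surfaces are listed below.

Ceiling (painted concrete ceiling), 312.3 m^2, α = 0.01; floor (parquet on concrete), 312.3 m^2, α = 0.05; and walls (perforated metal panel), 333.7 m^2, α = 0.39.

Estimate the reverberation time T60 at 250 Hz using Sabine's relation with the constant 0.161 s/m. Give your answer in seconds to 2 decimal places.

Equivalent absorption area: A = 312.3×0.01 + 312.3×0.05 + 333.7×0.39 = 148.881 m^2.
V = 16.1·19.4·4.7 = 1467.998 m³.
T = 0.161 V/A = 0.161·1467.998/148.881 = 1.59 s.

1.59 s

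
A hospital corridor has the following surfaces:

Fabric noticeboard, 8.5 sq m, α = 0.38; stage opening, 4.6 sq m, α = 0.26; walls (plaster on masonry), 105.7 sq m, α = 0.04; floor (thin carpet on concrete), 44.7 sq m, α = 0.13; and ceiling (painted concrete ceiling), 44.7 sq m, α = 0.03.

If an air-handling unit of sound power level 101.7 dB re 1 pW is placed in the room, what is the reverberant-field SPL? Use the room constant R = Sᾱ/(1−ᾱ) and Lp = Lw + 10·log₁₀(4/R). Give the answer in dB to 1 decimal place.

A = 15.806 sabins; S = 208.2 sq m.
ᾱ = 15.806/208.2 = 0.0759; R = Sᾱ/(1−ᾱ) = 15.806/(1−0.0759) = 17.104 sq m.
Lp = 101.7 + 10·log₁₀(4/17.104) = 101.7 + (-6.31) = 95.4 dB.

95.4 dB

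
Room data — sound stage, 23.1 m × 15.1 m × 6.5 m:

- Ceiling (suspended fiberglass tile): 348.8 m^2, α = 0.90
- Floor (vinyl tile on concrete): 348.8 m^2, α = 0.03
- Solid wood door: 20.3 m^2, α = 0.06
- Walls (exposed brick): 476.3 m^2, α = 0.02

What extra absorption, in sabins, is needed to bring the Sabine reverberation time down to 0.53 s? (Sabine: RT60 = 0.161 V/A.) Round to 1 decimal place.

A₁ = Σ Sᵢαᵢ = 348.8*0.90 + 348.8*0.03 + 20.3*0.06 + 476.3*0.02 = 335.128 sabins.
V = 2267.265 m³. Required absorption A₂ = 0.161 × 2267.265 / 0.53 = 688.735 sabins.
Additional absorption ΔA = 688.735 − 335.128 = 353.6 sabins.

353.6 sabins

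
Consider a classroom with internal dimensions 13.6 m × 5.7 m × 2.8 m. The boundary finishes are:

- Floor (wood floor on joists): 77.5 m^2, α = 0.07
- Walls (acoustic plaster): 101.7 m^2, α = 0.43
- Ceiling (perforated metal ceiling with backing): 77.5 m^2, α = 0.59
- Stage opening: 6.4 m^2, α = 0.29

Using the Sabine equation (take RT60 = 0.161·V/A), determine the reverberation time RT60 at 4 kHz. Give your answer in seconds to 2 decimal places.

Equivalent absorption area: A = 77.5×0.07 + 101.7×0.43 + 77.5×0.59 + 6.4×0.29 = 96.737 m^2.
Volume V = 13.6 × 5.7 × 2.8 = 217.056 m³.
RT60 = 0.161 · V / A = 0.161 × 217.056 / 96.737 = 0.36 s.

0.36 s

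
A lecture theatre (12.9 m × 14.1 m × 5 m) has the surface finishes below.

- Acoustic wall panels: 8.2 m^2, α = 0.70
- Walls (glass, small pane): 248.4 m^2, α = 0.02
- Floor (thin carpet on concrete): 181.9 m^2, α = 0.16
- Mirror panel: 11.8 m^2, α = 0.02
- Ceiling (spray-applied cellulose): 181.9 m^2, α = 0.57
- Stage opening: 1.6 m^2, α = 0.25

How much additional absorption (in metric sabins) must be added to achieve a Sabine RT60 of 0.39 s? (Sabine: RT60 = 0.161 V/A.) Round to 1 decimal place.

Equivalent absorption area: A₁ = 8.2·0.70 + 248.4·0.02 + 181.9·0.16 + 11.8·0.02 + 181.9·0.57 + 1.6·0.25 = 144.131 m^2.
For T = 0.39 s, need A₂ = 0.161·V/T = 0.161·909.45/0.39 = 375.440 sabins.
Shortfall: 375.440 − 144.131 = 231.3 sabins.

231.3 sabins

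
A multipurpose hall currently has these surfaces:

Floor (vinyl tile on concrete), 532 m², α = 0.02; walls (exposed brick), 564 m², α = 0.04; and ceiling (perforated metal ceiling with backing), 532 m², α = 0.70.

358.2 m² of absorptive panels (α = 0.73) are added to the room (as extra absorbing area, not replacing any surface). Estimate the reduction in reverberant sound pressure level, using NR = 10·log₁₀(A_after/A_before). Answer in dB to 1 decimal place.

A_before = Σ Sᵢαᵢ = 532*0.02 + 564*0.04 + 532*0.70 = 405.600 sabins.
Treatment contributes 358.2·0.73 = 261.486 sabins.
New total A_after = 667.086 sabins.
Reduction = 10 log₁₀(A_after/A_before) = 10 log₁₀(1.6447) = 2.2 dB.

2.2 dB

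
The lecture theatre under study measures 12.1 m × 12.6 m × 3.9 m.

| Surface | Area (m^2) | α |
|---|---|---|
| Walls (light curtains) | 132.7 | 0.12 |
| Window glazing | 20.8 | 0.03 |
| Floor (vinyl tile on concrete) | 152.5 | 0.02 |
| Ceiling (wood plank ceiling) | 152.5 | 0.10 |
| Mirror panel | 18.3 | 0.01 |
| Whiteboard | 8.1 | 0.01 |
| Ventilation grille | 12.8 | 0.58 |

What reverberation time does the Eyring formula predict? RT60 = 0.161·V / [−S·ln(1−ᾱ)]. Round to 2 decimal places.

S = Σ Sᵢ = 497.7 m^2.
Σ(Sᵢαᵢ) = 132.7×0.12 + 20.8×0.03 + 152.5×0.02 + 152.5×0.10 + 18.3×0.01 + 8.1×0.01 + 12.8×0.58 = 42.536.
ᾱ = 42.536 / 497.7 = 0.0855.
−S·ln(1−ᾱ) = −497.7 × ln(1 − 0.0855) = 44.483.
V = 12.1 × 12.6 × 3.9 = 594.594 m³.
RT60 = 0.161 × 594.594 / 44.483 = 2.15 s.

2.15 s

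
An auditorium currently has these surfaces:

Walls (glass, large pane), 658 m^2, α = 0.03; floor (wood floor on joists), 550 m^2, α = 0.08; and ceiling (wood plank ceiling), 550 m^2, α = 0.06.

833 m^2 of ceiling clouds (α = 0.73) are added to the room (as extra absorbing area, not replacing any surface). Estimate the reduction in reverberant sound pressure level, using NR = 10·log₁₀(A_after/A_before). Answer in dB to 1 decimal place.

8.6 dB

Total absorption A_before = 658×0.03 + 550×0.08 + 550×0.06
  = 19.740 + 44.000 + 33.000 = 96.740 m^2 sabins.
Added absorption = 833 × 0.73 = 608.090 sabins.
New total A_after = 704.830 sabins.
Reduction = 10 log₁₀(A_after/A_before) = 10 log₁₀(7.2858) = 8.6 dB.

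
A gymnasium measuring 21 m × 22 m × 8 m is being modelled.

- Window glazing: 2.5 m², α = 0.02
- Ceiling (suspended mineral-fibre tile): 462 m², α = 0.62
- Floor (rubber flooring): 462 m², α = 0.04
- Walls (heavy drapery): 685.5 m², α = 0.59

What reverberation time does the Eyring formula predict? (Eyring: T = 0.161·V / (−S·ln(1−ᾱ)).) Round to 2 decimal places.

Total surface area S = 2.5 + 462 + 462 + 685.5 = 1612.0 m².
Absorption A = 2.5×0.02 + 462×0.62 + 462×0.04 + 685.5×0.59 = 709.415 sabins.
Mean coefficient ᾱ = A/S = 0.4401.
−S·ln(1−ᾱ) = −1612.0 × ln(1 − 0.4401) = 934.955.
V = 21 × 22 × 8 = 3696 m³.
T = 0.161·V/[−S·ln(1−ᾱ)] = 0.161·3696/934.955 = 0.64 s.

0.64 seconds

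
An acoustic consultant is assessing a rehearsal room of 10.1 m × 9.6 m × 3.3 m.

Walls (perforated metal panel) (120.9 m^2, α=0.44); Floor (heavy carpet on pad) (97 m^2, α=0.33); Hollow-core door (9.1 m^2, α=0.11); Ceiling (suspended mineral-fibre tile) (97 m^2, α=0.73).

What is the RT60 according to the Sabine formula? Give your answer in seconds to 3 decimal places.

Total absorption A = 120.9×0.44 + 97×0.33 + 9.1×0.11 + 97×0.73
  = 53.196 + 32.010 + 1.001 + 70.810 = 157.017 m^2 sabins.
Volume V = 10.1 × 9.6 × 3.3 = 319.968 m³.
Sabine: RT60 = 0.161 × 319.968 / 157.017 = 0.328 s.

0.328 sec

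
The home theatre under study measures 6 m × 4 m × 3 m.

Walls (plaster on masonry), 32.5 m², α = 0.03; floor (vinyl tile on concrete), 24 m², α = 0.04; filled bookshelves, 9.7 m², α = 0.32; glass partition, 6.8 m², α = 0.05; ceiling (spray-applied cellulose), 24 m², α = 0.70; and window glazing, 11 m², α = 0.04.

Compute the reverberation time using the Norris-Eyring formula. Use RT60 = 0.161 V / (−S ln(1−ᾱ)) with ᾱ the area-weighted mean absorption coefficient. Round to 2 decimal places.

Total surface area S = 32.5 + 24 + 9.7 + 6.8 + 24 + 11 = 108.0 m².
Absorption A = 32.5·0.03 + 24·0.04 + 9.7·0.32 + 6.8·0.05 + 24·0.70 + 11·0.04 = 22.619 sabins.
Mean coefficient ᾱ = A/S = 0.2094.
−S·ln(1−ᾱ) = −108.0 × ln(1 − 0.2094) = 25.376.
V = 6 × 4 × 3 = 72 m³.
T = 0.161·V/[−S·ln(1−ᾱ)] = 0.161·72/25.376 = 0.46 s.

0.46 s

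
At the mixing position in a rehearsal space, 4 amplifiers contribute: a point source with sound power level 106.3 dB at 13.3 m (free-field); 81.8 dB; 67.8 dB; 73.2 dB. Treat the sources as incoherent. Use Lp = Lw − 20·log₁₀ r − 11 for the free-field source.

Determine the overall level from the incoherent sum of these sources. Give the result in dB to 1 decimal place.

Source at 13.3 m: Lp = 106.3 − 20·log₁₀(13.3) − 11 = 72.8 dB.
Σ 10^(Lᵢ/10) = 1.973e+08.
L_total = 10·log₁₀(1.973e+08) = 83.0 dB.

83.0 dB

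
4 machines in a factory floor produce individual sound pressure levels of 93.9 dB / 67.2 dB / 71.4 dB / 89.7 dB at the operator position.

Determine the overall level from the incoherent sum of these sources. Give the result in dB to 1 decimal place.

95.3 dB

Σ 10^(Lᵢ/10) = 3.407e+09.
L_total = 10·log₁₀(3.407e+09) = 95.3 dB.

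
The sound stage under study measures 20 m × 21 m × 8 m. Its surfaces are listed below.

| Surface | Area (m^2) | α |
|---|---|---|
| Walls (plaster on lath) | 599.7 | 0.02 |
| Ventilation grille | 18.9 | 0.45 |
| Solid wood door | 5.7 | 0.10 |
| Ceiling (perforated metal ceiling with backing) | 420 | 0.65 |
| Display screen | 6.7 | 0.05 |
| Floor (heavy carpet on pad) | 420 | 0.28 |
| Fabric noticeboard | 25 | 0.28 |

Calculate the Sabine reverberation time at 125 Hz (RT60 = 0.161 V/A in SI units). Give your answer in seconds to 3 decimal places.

1.291 s

Summing Sᵢαᵢ: 11.994 + 8.505 + 0.570 + 273.000 + 0.335 + 117.600 + 7.000 → A = 419.004 sabins.
Volume V = 20 × 21 × 8 = 3360 m³.
RT60 = 0.161 · V / A = 0.161 × 3360 / 419.004 = 1.291 s.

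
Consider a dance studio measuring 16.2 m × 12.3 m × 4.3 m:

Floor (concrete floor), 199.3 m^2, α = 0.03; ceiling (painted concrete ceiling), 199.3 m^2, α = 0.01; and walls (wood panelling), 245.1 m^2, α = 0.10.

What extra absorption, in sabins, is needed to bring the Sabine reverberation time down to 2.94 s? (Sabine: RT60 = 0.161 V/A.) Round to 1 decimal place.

Summing Sᵢαᵢ: 5.979 + 1.993 + 24.510 → A₁ = 32.482 sabins.
V = 856.818 m³. Required absorption A₂ = 0.161 × 856.818 / 2.94 = 46.921 sabins.
Shortfall: 46.921 − 32.482 = 14.4 sabins.

14.4 sabins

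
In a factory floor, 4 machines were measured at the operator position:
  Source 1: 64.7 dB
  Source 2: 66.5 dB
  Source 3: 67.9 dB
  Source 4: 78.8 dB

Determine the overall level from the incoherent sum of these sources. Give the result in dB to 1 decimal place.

Sum in the linear (power) domain: Σ 10^(Lᵢ/10) = 10^(64.7/10) + 10^(66.5/10) + 10^(67.9/10) + 10^(78.8/10) = 8.944e+07.
Back to dB: 10·log₁₀ Σ = 79.5 dB.

79.5 dB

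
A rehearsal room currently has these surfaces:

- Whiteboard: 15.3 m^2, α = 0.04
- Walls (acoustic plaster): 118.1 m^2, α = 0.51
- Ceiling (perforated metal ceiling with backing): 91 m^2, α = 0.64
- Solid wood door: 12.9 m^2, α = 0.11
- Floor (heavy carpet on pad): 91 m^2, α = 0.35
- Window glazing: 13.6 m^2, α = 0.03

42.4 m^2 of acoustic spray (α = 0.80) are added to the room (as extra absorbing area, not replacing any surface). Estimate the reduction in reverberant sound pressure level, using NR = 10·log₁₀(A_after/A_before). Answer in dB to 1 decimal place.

0.9 dB

Equivalent absorption area: A_before = 15.3·0.04 + 118.1·0.51 + 91·0.64 + 12.9·0.11 + 91·0.35 + 13.6·0.03 = 152.760 m^2.
Added absorption = 42.4 × 0.80 = 33.920 sabins.
New total A_after = 186.680 sabins.
Reduction = 10 log₁₀(A_after/A_before) = 10 log₁₀(1.2220) = 0.9 dB.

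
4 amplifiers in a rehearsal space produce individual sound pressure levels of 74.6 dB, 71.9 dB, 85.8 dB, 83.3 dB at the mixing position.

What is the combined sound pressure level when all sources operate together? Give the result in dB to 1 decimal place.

Sum in the linear (power) domain: Σ 10^(Lᵢ/10) = 10^(74.6/10) + 10^(71.9/10) + 10^(85.8/10) + 10^(83.3/10) = 6.383e+08.
Back to dB: 10·log₁₀ Σ = 88.1 dB.

88.1 dB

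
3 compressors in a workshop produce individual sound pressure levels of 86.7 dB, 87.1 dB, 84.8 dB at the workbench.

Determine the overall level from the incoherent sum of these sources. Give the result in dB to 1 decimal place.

Converting to relative power and adding: 10^(86.7/10) + 10^(87.1/10) + 10^(84.8/10) = 1.283e+09.
L_total = 10·log₁₀(1.283e+09) = 91.1 dB.

91.1 dB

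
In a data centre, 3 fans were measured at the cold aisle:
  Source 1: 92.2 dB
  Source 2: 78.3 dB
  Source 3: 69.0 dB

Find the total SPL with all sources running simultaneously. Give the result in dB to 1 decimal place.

Converting to relative power and adding: 10^(92.2/10) + 10^(78.3/10) + 10^(69.0/10) = 1.735e+09.
Back to dB: 10·log₁₀ Σ = 92.4 dB.

92.4 dB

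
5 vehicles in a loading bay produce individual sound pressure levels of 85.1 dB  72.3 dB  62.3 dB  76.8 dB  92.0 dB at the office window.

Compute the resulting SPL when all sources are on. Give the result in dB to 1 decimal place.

93.0 dB

Converting to relative power and adding: 10^(85.1/10) + 10^(72.3/10) + 10^(62.3/10) + 10^(76.8/10) + 10^(92.0/10) = 1.975e+09.
Back to dB: 10·log₁₀ Σ = 93.0 dB.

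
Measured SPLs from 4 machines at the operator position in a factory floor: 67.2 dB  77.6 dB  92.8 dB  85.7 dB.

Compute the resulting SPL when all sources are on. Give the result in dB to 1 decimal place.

93.7 dB

Sum in the linear (power) domain: Σ 10^(Lᵢ/10) = 10^(67.2/10) + 10^(77.6/10) + 10^(92.8/10) + 10^(85.7/10) = 2.34e+09.
L_total = 10·log₁₀(2.34e+09) = 93.7 dB.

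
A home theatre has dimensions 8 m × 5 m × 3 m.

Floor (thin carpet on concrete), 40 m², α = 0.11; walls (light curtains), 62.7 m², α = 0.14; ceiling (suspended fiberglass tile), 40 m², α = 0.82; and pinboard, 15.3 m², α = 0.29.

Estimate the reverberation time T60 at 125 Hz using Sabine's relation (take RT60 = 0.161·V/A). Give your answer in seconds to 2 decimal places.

Equivalent absorption area: A = 40*0.11 + 62.7*0.14 + 40*0.82 + 15.3*0.29 = 50.415 m².
V = 8·5·3 = 120 m³.
T = 0.161 V/A = 0.161·120/50.415 = 0.38 s.

0.38 seconds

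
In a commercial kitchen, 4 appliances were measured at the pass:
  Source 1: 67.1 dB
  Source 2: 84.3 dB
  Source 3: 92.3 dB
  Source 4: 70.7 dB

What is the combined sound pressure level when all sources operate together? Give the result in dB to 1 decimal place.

93.0 dB

Converting to relative power and adding: 10^(67.1/10) + 10^(84.3/10) + 10^(92.3/10) + 10^(70.7/10) = 1.984e+09.
Back to dB: 10·log₁₀ Σ = 93.0 dB.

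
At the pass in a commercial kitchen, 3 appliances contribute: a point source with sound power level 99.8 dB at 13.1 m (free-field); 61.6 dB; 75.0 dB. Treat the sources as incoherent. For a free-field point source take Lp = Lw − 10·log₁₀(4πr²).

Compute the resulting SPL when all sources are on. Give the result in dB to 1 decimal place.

Source at 13.1 m: Lp = 99.8 − 10·log₁₀(4π·13.1²) = 99.8 − 10·log₁₀(2156.515) = 66.5 dB.
Sum in the linear (power) domain: Σ 10^(Lᵢ/10) = 10^(66.5/10) + 10^(61.6/10) + 10^(75.0/10) = 3.754e+07.
Back to dB: 10·log₁₀ Σ = 75.7 dB.

75.7 dB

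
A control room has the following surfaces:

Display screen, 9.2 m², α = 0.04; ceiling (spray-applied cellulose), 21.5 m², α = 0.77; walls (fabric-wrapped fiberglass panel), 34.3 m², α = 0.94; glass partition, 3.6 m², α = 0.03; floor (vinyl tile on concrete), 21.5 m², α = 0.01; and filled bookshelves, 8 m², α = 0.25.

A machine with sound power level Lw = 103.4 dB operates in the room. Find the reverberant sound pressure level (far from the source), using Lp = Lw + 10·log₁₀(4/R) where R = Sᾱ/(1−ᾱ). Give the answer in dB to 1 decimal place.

A = 51.488 sabins; S = 98.1 m².
ᾱ = 51.488/98.1 = 0.5249; R = Sᾱ/(1−ᾱ) = 51.488/(1−0.5249) = 108.373 m².
Lp = Lw + 10 log₁₀(4/R) = 103.4 -14.33 = 89.1 dB.

89.1 dB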